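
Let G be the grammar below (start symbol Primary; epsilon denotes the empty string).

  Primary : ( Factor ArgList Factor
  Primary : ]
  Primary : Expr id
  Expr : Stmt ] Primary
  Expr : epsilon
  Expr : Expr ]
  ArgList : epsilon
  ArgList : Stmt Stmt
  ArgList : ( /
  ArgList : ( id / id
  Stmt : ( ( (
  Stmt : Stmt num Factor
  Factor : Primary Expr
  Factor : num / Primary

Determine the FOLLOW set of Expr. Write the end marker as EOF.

In Primary : Expr id: add FIRST(id) = { id }.
In Expr : Expr ]: add FIRST(]) = { ] }.
In Factor : Primary Expr: Expr is at the end, add FOLLOW(Factor) = { EOF, (, ], id, num }.
Union: FOLLOW(Expr) = { EOF, (, ], id, num }.

{ EOF, (, ], id, num }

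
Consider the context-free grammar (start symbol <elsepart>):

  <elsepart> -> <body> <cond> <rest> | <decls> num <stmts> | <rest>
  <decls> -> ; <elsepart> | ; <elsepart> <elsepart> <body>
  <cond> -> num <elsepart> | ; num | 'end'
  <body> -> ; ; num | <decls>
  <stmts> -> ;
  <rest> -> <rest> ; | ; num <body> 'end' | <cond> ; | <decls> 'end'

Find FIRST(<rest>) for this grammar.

{ 'end', ;, num }

From <rest> -> <rest> ;: add FIRST(<rest>) = { 'end', ;, num }.
<rest> -> ; num <body> 'end' contributes {;}.
From <rest> -> <cond> ;: add FIRST(<cond>) = { 'end', ;, num }.
From <rest> -> <decls> 'end': add FIRST(<decls>) = { ; }.
Union: FIRST(<rest>) = { 'end', ;, num }.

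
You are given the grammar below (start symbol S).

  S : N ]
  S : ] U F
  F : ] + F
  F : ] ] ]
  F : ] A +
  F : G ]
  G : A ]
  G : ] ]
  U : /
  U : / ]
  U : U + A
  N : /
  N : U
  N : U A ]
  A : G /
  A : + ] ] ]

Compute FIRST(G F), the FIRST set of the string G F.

{ +, ] }

Add FIRST(G) = { +, ] }; G is not nullable, stop.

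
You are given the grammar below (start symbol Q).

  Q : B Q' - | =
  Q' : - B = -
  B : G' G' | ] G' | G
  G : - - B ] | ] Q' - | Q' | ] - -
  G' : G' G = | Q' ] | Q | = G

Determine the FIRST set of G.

{ -, ] }

G : - - B ] contributes {-}.
G : ] Q' - contributes {]}.
From G : Q': add FIRST(Q') = { - }.
G : ] - - contributes {]}.
Union: FIRST(G) = { -, ] }.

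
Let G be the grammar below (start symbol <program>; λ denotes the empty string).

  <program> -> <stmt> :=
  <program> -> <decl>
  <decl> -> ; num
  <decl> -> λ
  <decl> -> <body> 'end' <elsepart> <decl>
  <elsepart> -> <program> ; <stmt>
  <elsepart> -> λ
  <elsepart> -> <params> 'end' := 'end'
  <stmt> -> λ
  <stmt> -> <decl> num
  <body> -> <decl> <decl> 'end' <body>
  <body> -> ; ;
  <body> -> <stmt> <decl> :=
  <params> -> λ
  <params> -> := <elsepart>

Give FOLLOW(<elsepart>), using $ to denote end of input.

{ $, 'end', :=, ;, num }

In <decl> -> <body> 'end' <elsepart> <decl>: add FIRST(<decl>)\{λ} = { 'end', :=, ;, num }.
  Since <decl> is nullable, also add FOLLOW(<decl>) = { $, 'end', :=, ;, num }.
In <params> -> := <elsepart>: <elsepart> is at the end, add FOLLOW(<params>) = { 'end' }.
Union: FOLLOW(<elsepart>) = { $, 'end', :=, ;, num }.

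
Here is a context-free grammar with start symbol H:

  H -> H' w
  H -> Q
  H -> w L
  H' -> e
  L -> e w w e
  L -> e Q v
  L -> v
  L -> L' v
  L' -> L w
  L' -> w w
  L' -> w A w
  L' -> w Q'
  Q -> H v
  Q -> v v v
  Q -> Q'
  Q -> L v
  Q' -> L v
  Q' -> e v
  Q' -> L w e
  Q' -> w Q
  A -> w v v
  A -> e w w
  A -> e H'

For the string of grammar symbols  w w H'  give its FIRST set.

{ w }

w is a terminal; add {w} and stop.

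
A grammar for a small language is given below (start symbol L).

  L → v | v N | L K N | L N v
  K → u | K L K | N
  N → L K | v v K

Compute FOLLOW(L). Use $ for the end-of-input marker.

L is the start symbol, so $ ∈ FOLLOW(L).
In L → L K N: add FIRST(K N) = { u, v }.
In L → L N v: add FIRST(N v) = { v }.
In K → K L K: add FIRST(K) = { u, v }.
In N → L K: add FIRST(K) = { u, v }.
Union: FOLLOW(L) = { $, u, v }.

{ $, u, v }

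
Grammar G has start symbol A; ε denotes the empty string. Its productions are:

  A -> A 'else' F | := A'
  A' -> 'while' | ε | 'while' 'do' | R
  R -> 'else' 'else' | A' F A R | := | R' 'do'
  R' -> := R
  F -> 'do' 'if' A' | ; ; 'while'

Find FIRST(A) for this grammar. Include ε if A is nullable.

From A -> A 'else' F: add FIRST(A) = { := }.
A -> := A' contributes {:=}.
Union: FIRST(A) = { := }.

{ := }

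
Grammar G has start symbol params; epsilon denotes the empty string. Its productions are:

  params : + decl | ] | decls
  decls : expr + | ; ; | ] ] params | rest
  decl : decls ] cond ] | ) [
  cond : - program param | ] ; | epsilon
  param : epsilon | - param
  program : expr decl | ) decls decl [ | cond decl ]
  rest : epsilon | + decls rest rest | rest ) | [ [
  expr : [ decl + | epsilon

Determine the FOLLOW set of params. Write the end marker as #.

{ #, ), +, ;, [, ] }

params is the start symbol, so # ∈ FOLLOW(params).
In decls : ] ] params: params is at the end, add FOLLOW(decls) = { #, ), +, ;, [, ] }.
Union: FOLLOW(params) = { #, ), +, ;, [, ] }.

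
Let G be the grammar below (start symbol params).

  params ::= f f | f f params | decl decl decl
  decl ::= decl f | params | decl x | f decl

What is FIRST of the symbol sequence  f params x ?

f is a terminal; add {f} and stop.

{ f }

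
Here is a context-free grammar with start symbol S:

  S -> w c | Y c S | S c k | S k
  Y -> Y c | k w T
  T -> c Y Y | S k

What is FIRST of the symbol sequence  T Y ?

Add FIRST(T) = { c, k, w }; T is not nullable, stop.

{ c, k, w }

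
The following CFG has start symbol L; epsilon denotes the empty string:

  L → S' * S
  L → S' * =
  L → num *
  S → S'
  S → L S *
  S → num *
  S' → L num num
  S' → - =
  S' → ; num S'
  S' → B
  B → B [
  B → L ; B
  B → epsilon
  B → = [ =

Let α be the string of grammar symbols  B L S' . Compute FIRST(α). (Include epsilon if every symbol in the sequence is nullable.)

Add FIRST(B)\{epsilon} = { *, -, ;, =, [, num }; B is nullable, continue.
Add FIRST(L) = { *, -, ;, =, [, num }; L is not nullable, stop.

{ *, -, ;, =, [, num }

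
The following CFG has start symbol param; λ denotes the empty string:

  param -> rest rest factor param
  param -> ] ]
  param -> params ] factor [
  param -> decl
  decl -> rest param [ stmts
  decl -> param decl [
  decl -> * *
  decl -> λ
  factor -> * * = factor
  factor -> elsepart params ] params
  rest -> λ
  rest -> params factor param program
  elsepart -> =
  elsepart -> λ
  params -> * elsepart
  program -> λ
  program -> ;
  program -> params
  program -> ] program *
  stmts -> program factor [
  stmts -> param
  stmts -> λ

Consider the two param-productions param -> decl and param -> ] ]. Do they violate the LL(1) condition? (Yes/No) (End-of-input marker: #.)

Yes

FIRST(decl) = { *, =, [, ], λ } and FIRST(] ]) = { ] }.
Both contain ], so the two alternatives are not disjoint — LL(1) conflict.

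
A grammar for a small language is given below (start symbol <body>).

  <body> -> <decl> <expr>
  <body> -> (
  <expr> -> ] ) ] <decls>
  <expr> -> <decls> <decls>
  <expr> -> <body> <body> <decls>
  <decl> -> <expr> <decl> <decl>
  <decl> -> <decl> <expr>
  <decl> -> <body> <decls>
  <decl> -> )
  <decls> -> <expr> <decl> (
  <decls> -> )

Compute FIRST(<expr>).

{ (, ), ] }

<expr> -> ] ) ] <decls> contributes {]}.
From <expr> -> <decls> <decls>: add FIRST(<decls>) = { (, ), ] }.
From <expr> -> <body> <body> <decls>: add FIRST(<body>) = { (, ), ] }.
Union: FIRST(<expr>) = { (, ), ] }.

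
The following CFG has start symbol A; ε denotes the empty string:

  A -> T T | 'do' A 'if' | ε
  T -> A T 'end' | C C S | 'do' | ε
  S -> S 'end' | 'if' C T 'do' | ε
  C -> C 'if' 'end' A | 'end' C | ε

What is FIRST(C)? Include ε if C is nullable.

{ 'end', 'if', ε }

From C -> C 'if' 'end' A: C nullable, take FIRST(C) ∪ {'if'} = { 'end', 'if' }.
C -> 'end' C contributes {'end'}.
C -> ε contributes ε.
Union: FIRST(C) = { 'end', 'if', ε }.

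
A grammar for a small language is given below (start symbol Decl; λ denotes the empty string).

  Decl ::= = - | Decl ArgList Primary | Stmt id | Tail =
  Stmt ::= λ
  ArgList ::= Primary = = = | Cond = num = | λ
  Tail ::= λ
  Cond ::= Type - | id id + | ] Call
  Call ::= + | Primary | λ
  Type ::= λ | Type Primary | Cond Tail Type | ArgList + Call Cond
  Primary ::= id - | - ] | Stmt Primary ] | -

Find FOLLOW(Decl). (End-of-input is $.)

Decl is the start symbol, so $ ∈ FOLLOW(Decl).
In Decl ::= Decl ArgList Primary: add FIRST(ArgList Primary) = { +, -, ], id }.
Union: FOLLOW(Decl) = { $, +, -, ], id }.

{ $, +, -, ], id }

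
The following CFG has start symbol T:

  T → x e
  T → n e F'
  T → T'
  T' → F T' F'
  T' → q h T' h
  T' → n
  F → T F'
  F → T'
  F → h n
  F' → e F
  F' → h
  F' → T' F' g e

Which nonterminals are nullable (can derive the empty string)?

No nonterminal has an empty production or an RHS whose symbols are all nullable.

{ } (none)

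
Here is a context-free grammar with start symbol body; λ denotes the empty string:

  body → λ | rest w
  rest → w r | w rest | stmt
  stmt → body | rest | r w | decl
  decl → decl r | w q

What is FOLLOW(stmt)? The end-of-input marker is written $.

In rest → stmt: stmt is at the end, add FOLLOW(rest) = { w }.
Union: FOLLOW(stmt) = { w }.

{ w }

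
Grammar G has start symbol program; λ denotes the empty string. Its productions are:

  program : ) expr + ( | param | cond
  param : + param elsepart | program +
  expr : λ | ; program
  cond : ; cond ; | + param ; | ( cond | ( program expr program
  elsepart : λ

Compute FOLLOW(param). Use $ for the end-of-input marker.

In program : param: param is at the end, add FOLLOW(program) = { $, (, ), +, ; }.
In param : + param elsepart: add FIRST(elsepart)\{λ} = {  }.
  Since elsepart is nullable, also add FOLLOW(param) = { $, (, ), +, ; }.
In cond : + param ;: add FIRST(;) = { ; }.
Union: FOLLOW(param) = { $, (, ), +, ; }.

{ $, (, ), +, ; }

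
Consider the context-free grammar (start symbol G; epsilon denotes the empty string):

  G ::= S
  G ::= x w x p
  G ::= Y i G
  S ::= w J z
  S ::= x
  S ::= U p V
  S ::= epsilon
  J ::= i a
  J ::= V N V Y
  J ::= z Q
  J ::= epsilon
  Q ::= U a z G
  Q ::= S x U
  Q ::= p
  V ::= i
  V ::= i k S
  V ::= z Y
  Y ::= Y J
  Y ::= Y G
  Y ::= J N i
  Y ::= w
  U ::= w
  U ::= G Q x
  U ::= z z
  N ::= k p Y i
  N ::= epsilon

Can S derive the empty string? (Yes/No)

Yes

S has an epsilon-production, so S ⇒ epsilon.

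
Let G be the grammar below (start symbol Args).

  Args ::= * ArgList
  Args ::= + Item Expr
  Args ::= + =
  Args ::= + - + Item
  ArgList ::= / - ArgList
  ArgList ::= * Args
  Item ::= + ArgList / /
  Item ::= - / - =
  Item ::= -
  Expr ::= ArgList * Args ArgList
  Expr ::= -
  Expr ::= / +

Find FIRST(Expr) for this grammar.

From Expr ::= ArgList * Args ArgList: add FIRST(ArgList) = { *, / }.
Expr ::= - contributes {-}.
Expr ::= / + contributes {/}.
Union: FIRST(Expr) = { *, -, / }.

{ *, -, / }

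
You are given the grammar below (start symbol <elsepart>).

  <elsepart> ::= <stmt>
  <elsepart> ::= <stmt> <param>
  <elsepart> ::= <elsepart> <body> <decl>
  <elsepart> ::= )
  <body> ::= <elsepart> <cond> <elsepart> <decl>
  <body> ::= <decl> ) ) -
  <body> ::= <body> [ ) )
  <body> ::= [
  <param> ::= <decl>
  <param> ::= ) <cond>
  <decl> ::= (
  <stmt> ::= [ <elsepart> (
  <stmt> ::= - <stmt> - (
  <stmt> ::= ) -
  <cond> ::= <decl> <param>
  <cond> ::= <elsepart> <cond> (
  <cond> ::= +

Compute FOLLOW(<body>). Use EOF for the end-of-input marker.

{ (, [ }

In <elsepart> ::= <elsepart> <body> <decl>: add FIRST(<decl>) = { ( }.
In <body> ::= <body> [ ) ): add FIRST([ ) )) = { [ }.
Union: FOLLOW(<body>) = { (, [ }.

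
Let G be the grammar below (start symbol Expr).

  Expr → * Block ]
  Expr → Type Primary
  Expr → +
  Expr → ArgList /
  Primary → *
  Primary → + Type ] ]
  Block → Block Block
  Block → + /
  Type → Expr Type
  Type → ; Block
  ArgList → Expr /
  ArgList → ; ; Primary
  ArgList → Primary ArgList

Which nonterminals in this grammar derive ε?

{ } (none)

No nonterminal has an empty production or an RHS whose symbols are all nullable.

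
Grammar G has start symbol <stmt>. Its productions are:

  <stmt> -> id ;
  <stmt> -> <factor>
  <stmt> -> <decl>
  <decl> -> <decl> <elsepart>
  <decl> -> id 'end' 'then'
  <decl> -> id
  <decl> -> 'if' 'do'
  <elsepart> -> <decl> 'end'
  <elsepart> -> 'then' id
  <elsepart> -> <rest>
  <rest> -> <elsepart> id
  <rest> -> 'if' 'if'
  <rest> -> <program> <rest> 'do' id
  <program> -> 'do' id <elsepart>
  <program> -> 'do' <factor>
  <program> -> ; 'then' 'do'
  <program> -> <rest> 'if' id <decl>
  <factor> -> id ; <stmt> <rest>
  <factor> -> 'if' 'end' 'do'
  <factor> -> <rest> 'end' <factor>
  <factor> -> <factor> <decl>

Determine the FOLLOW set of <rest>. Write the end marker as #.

{ #, 'do', 'end', 'if', 'then', ;, id }

In <elsepart> -> <rest>: <rest> is at the end, add FOLLOW(<elsepart>) = { #, 'do', 'end', 'if', 'then', ;, id }.
In <rest> -> <program> <rest> 'do' id: add FIRST('do' id) = { 'do' }.
In <program> -> <rest> 'if' id <decl>: add FIRST('if' id <decl>) = { 'if' }.
In <factor> -> id ; <stmt> <rest>: <rest> is at the end, add FOLLOW(<factor>) = { #, 'do', 'if', 'then', ;, id }.
In <factor> -> <rest> 'end' <factor>: add FIRST('end' <factor>) = { 'end' }.
Union: FOLLOW(<rest>) = { #, 'do', 'end', 'if', 'then', ;, id }.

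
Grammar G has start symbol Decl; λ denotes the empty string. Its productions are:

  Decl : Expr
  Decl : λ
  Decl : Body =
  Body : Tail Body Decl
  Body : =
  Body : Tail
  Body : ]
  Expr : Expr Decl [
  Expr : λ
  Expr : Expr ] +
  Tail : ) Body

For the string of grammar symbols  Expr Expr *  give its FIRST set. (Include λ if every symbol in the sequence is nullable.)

{ ), *, =, [, ] }

Add FIRST(Expr)\{λ} = { ), =, [, ] }; Expr is nullable, continue.
Add FIRST(Expr)\{λ} = { ), =, [, ] }; Expr is nullable, continue.
* is a terminal; add {*} and stop.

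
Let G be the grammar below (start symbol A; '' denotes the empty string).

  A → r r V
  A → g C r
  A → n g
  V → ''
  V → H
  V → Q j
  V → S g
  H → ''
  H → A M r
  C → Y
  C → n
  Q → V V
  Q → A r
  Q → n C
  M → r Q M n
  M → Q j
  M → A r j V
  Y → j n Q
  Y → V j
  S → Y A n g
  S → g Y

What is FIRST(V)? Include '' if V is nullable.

{ g, j, n, r, '' }

V → '' contributes ''.
From V → H: add FIRST(H) = { g, n, r, '' } (including '' since H is nullable).
From V → Q j: Q nullable, take FIRST(Q) ∪ {j} = { g, j, n, r }.
From V → S g: add FIRST(S) = { g, j, n, r }.
Union: FIRST(V) = { g, j, n, r, '' }.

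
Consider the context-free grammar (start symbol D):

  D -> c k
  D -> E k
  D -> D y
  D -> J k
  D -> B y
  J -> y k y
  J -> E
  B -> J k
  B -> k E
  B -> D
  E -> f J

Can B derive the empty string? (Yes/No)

No

No nonterminal in this grammar is nullable.
No production of B has an RHS whose symbols are all nullable, so B is not nullable.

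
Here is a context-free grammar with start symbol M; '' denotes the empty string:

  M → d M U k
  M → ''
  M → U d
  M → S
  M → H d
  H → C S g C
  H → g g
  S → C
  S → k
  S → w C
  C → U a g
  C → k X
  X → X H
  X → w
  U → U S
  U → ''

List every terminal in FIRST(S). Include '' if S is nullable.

From S → C: add FIRST(C) = { a, k, w }.
S → k contributes {k}.
S → w C contributes {w}.
Union: FIRST(S) = { a, k, w }.

{ a, k, w }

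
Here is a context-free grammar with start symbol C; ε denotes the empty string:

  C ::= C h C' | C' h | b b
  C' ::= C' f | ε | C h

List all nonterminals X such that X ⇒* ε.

Directly nullable (have an ε-production): C'.
No other nonterminal has a production whose RHS symbols are all nullable.

{ C' }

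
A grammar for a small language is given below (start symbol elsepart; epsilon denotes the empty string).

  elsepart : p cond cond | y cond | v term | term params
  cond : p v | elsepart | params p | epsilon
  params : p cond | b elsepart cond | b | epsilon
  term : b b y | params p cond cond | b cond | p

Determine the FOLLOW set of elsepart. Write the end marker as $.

elsepart is the start symbol, so $ ∈ FOLLOW(elsepart).
In cond : elsepart: elsepart is at the end, add FOLLOW(cond) = { $, b, p, v, y }.
In params : b elsepart cond: add FIRST(cond)\{epsilon} = { b, p, v, y }.
  Since cond is nullable, also add FOLLOW(params) = { $, b, p, v, y }.
Union: FOLLOW(elsepart) = { $, b, p, v, y }.

{ $, b, p, v, y }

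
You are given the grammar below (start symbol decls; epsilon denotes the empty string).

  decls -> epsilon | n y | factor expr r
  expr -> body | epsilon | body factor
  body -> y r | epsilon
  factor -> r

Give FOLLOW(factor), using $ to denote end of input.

In decls -> factor expr r: add FIRST(expr r) = { r, y }.
In expr -> body factor: factor is at the end, add FOLLOW(expr) = { r }.
Union: FOLLOW(factor) = { r, y }.

{ r, y }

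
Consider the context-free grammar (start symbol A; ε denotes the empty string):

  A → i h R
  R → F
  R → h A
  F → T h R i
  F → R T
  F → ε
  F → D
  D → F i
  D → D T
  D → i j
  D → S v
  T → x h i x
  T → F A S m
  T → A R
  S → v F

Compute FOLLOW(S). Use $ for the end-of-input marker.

{ m, v }

In D → S v: add FIRST(v) = { v }.
In T → F A S m: add FIRST(m) = { m }.
Union: FOLLOW(S) = { m, v }.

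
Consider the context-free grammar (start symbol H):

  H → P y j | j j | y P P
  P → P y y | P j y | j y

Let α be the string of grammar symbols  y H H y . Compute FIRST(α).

y is a terminal; add {y} and stop.

{ y }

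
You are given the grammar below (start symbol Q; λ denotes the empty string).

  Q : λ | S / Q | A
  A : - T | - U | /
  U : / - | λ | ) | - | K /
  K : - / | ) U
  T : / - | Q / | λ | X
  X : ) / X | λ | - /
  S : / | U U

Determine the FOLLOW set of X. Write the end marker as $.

In T : X: X is at the end, add FOLLOW(T) = { $, / }.
In X : ) / X: X is at the end, add FOLLOW(X) = { $, / }.
Union: FOLLOW(X) = { $, / }.

{ $, / }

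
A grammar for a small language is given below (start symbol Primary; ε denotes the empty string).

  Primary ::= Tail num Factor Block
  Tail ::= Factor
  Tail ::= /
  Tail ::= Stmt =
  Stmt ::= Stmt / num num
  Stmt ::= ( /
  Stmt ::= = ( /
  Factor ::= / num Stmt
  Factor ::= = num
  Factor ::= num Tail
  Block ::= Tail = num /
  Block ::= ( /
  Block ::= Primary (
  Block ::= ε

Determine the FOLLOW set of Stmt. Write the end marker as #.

In Tail ::= Stmt =: add FIRST(=) = { = }.
In Stmt ::= Stmt / num num: add FIRST(/ num num) = { / }.
In Factor ::= / num Stmt: Stmt is at the end, add FOLLOW(Factor) = { #, (, /, =, num }.
Union: FOLLOW(Stmt) = { #, (, /, =, num }.

{ #, (, /, =, num }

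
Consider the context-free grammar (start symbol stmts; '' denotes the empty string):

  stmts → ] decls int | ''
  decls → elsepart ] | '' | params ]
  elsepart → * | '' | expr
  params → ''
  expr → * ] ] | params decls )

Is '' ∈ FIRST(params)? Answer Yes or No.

params has an ''-production, so params ⇒ ''.

Yes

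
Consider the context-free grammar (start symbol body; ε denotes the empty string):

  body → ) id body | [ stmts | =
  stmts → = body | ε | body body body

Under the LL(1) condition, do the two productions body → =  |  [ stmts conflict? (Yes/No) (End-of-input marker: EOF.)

FIRST(=) = { = } and FIRST([ stmts) = { [ }.
The FIRST sets are disjoint and neither alternative is nullable — no conflict.

No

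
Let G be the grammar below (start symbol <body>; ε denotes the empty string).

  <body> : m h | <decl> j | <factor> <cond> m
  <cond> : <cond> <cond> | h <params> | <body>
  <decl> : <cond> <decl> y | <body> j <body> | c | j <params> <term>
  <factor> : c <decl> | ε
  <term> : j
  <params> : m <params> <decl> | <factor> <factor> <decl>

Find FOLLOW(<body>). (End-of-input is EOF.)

{ EOF, c, h, j, m, y }

<body> is the start symbol, so EOF ∈ FOLLOW(<body>).
In <cond> : <body>: <body> is at the end, add FOLLOW(<cond>) = { c, h, j, m }.
In <decl> : <body> j <body>: add FIRST(j <body>) = { j }.
In <decl> : <body> j <body>: <body> is at the end, add FOLLOW(<decl>) = { c, h, j, m, y }.
Union: FOLLOW(<body>) = { EOF, c, h, j, m, y }.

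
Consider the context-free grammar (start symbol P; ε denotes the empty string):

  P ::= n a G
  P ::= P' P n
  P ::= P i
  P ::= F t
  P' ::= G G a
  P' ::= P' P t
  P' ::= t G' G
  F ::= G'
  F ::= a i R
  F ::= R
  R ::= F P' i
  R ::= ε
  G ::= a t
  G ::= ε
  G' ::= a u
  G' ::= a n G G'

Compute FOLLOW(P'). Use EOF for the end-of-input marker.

In P ::= P' P n: add FIRST(P n) = { a, n, t }.
In P' ::= P' P t: add FIRST(P t) = { a, n, t }.
In R ::= F P' i: add FIRST(i) = { i }.
Union: FOLLOW(P') = { a, i, n, t }.

{ a, i, n, t }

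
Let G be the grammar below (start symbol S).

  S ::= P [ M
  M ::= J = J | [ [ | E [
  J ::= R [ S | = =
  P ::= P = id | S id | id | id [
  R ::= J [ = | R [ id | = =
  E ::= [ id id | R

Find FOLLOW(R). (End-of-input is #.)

In J ::= R [ S: add FIRST([ S) = { [ }.
In R ::= R [ id: add FIRST([ id) = { [ }.
In E ::= R: R is at the end, add FOLLOW(E) = { [ }.
Union: FOLLOW(R) = { [ }.

{ [ }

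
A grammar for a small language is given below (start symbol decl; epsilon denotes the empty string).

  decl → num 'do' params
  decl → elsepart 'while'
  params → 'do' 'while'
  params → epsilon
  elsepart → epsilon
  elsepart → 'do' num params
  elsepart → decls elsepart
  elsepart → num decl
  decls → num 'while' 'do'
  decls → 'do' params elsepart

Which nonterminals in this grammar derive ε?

Directly nullable (have an epsilon-production): params, elsepart.
No other nonterminal has a production whose RHS symbols are all nullable.

{ elsepart, params }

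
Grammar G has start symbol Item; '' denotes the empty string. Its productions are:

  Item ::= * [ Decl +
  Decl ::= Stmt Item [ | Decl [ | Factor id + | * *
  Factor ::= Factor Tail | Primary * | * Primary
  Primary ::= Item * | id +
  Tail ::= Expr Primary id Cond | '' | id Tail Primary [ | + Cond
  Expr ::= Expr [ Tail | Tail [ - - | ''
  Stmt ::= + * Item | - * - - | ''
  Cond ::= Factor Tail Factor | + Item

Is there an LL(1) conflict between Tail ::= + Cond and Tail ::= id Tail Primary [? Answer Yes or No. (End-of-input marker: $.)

No

FIRST(+ Cond) = { + } and FIRST(id Tail Primary [) = { id }.
The FIRST sets are disjoint and neither alternative is nullable — no conflict.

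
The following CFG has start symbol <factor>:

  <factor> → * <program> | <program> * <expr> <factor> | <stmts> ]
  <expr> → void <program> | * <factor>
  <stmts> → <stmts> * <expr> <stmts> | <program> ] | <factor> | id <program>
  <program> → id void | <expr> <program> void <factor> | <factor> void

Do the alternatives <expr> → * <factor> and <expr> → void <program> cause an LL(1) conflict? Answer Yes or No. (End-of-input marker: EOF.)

FIRST(* <factor>) = { * } and FIRST(void <program>) = { void }.
The FIRST sets are disjoint and neither alternative is nullable — no conflict.

No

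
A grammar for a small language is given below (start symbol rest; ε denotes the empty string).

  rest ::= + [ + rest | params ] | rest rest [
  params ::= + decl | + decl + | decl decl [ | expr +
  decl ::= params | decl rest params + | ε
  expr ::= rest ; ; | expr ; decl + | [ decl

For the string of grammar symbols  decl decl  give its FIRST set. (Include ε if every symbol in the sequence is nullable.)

Add FIRST(decl)\{ε} = { +, [ }; decl is nullable, continue.
Add FIRST(decl)\{ε} = { +, [ }; decl is nullable, continue.
Every symbol is nullable, so include ε.

{ +, [, ε }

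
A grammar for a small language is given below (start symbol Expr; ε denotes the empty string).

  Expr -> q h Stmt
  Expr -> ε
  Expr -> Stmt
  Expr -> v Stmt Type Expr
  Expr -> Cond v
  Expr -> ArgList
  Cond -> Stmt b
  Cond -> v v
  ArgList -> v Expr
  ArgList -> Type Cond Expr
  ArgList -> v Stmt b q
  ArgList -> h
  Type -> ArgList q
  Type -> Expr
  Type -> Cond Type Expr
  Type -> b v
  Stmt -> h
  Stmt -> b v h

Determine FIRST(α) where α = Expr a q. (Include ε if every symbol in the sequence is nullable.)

{ a, b, h, q, v }

Add FIRST(Expr)\{ε} = { b, h, q, v }; Expr is nullable, continue.
a is a terminal; add {a} and stop.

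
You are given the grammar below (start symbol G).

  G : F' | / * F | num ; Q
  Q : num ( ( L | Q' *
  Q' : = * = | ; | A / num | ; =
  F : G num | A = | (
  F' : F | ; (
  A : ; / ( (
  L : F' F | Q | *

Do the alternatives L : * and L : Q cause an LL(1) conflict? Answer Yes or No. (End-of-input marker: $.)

No

FIRST(*) = { * } and FIRST(Q) = { ;, =, num }.
The FIRST sets are disjoint and neither alternative is nullable — no conflict.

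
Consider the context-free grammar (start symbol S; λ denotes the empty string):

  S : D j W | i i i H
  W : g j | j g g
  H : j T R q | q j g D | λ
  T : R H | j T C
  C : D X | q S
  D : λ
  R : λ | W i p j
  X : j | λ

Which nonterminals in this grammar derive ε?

Directly nullable (have an λ-production): H, D, R, X.
T : R H with every symbol nullable, so T is nullable.
C : D X with every symbol nullable, so C is nullable.
No other nonterminal has a production whose RHS symbols are all nullable.

{ C, D, H, R, T, X }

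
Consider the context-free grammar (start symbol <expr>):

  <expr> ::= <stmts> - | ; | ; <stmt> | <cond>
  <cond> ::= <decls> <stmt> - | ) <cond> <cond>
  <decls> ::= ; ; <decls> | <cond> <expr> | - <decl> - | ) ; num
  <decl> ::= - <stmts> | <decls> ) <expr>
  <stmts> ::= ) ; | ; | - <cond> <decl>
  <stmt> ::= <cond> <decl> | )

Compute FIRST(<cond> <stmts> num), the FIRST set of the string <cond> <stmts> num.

{ ), -, ; }

Add FIRST(<cond>) = { ), -, ; }; <cond> is not nullable, stop.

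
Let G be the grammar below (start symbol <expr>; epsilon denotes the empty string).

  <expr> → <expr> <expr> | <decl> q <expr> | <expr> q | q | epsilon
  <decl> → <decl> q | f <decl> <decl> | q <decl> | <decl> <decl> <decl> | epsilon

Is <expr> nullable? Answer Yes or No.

<expr> has an epsilon-production, so <expr> ⇒ epsilon.

Yes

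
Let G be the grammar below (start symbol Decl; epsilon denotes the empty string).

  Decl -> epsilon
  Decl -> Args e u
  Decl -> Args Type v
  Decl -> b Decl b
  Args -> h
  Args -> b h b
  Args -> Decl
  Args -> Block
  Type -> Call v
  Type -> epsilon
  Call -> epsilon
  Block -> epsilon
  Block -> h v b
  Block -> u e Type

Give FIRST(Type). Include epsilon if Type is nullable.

{ v, epsilon }

From Type -> Call v: Call nullable, take FIRST(Call) ∪ {v} = { v }.
Type -> epsilon contributes epsilon.
Union: FIRST(Type) = { v, epsilon }.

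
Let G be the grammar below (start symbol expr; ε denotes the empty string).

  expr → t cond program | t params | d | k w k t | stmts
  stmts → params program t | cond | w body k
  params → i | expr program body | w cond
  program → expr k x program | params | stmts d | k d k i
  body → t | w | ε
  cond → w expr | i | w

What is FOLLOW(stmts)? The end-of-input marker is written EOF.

{ EOF, d, i, k, t, w }

In expr → stmts: stmts is at the end, add FOLLOW(expr) = { EOF, d, i, k, t, w }.
In program → stmts d: add FIRST(d) = { d }.
Union: FOLLOW(stmts) = { EOF, d, i, k, t, w }.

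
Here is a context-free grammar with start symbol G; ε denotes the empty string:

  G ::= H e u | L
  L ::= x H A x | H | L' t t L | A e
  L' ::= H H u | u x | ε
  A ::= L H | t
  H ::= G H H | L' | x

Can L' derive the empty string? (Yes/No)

L' has an ε-production, so L' ⇒ ε.

Yes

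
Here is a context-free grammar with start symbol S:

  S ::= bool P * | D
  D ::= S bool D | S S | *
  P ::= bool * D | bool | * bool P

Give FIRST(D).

{ *, bool }

From D ::= S bool D: add FIRST(S) = { *, bool }.
From D ::= S S: add FIRST(S) = { *, bool }.
D ::= * contributes {*}.
Union: FIRST(D) = { *, bool }.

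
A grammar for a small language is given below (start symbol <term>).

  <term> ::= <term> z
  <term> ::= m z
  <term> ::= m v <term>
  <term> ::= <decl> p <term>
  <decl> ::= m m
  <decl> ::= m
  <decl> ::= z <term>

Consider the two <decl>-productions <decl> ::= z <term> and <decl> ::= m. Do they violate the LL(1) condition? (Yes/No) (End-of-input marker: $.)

No

FIRST(z <term>) = { z } and FIRST(m) = { m }.
The FIRST sets are disjoint and neither alternative is nullable — no conflict.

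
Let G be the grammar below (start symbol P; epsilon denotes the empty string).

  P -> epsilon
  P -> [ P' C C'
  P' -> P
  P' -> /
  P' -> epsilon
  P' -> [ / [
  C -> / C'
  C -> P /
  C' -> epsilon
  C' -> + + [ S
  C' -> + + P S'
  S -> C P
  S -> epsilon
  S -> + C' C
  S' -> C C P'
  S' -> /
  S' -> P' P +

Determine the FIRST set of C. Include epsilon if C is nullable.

{ /, [ }

C -> / C' contributes {/}.
From C -> P /: P nullable, take FIRST(P) ∪ {/} = { /, [ }.
Union: FIRST(C) = { /, [ }.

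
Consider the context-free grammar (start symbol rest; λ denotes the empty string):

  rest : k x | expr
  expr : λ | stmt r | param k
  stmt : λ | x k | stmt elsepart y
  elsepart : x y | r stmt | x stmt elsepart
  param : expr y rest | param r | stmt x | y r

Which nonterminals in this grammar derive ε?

{ expr, rest, stmt }

Directly nullable (have an λ-production): expr, stmt.
rest : expr with every symbol nullable, so rest is nullable.
No other nonterminal has a production whose RHS symbols are all nullable.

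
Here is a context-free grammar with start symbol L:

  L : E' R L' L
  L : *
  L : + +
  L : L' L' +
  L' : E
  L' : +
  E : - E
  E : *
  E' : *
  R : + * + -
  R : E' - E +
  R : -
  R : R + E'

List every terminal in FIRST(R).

R : + * + - contributes {+}.
From R : E' - E +: add FIRST(E') = { * }.
R : - contributes {-}.
From R : R + E': add FIRST(R) = { *, +, - }.
Union: FIRST(R) = { *, +, - }.

{ *, +, - }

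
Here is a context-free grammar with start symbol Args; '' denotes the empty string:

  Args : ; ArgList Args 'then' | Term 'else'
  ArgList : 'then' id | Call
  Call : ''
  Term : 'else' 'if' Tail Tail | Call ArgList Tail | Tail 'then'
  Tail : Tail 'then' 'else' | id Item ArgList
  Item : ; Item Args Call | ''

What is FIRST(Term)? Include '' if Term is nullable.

{ 'else', 'then', id }

Term : 'else' 'if' Tail Tail contributes {'else'}.
From Term : Call ArgList Tail: Call, ArgList nullable, take FIRST(Call) ∪ FIRST(ArgList) ∪ FIRST(Tail) = { 'then', id }.
From Term : Tail 'then': add FIRST(Tail) = { id }.
Union: FIRST(Term) = { 'else', 'then', id }.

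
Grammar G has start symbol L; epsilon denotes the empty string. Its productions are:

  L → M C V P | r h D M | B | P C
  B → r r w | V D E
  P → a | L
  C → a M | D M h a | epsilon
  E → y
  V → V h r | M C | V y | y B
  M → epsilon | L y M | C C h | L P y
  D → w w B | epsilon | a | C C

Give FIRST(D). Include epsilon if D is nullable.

{ a, h, r, w, y, epsilon }

D → w w B contributes {w}.
D → epsilon contributes epsilon.
D → a contributes {a}.
From D → C C: C, C nullable, take FIRST(C) ∪ FIRST(C) = { a, h, r, w, y }; also epsilon since the whole RHS is nullable.
Union: FIRST(D) = { a, h, r, w, y, epsilon }.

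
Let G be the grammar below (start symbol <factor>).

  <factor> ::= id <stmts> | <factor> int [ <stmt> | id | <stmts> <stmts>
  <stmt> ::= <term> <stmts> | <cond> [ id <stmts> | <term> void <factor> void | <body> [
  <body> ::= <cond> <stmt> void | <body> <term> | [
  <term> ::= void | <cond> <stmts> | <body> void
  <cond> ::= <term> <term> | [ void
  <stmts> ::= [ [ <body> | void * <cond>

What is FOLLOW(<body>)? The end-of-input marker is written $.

{ $, [, int, void }

In <stmt> ::= <body> [: add FIRST([) = { [ }.
In <body> ::= <body> <term>: add FIRST(<term>) = { [, void }.
In <term> ::= <body> void: add FIRST(void) = { void }.
In <stmts> ::= [ [ <body>: <body> is at the end, add FOLLOW(<stmts>) = { $, [, int, void }.
Union: FOLLOW(<body>) = { $, [, int, void }.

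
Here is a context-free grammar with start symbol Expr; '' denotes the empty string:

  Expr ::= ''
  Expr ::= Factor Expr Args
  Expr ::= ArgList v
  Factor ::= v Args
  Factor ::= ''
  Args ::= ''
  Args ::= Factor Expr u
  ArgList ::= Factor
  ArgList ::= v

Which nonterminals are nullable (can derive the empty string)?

{ ArgList, Args, Expr, Factor }

Directly nullable (have an ''-production): Expr, Factor, Args.
ArgList ::= Factor with every symbol nullable, so ArgList is nullable.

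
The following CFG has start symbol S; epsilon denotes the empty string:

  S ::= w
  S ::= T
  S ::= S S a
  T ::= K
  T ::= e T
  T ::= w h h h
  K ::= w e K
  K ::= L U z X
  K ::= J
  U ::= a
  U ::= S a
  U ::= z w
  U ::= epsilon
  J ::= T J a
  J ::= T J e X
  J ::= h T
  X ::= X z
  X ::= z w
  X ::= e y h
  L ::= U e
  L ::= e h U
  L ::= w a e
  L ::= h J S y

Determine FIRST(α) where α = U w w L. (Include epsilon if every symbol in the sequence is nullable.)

{ a, e, h, w, z }

Add FIRST(U)\{epsilon} = { a, e, h, w, z }; U is nullable, continue.
w is a terminal; add {w} and stop.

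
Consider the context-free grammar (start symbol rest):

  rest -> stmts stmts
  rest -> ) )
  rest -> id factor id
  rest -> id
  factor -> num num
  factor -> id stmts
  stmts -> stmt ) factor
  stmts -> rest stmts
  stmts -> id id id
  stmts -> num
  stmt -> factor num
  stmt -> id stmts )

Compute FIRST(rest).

From rest -> stmts stmts: add FIRST(stmts) = { ), id, num }.
rest -> ) ) contributes {)}.
rest -> id factor id contributes {id}.
rest -> id contributes {id}.
Union: FIRST(rest) = { ), id, num }.

{ ), id, num }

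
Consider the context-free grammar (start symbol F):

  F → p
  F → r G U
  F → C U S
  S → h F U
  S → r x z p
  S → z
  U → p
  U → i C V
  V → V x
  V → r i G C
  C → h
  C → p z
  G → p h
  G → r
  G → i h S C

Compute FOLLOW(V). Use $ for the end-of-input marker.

In U → i C V: V is at the end, add FOLLOW(U) = { $, h, i, p, r, z }.
In V → V x: add FIRST(x) = { x }.
Union: FOLLOW(V) = { $, h, i, p, r, x, z }.

{ $, h, i, p, r, x, z }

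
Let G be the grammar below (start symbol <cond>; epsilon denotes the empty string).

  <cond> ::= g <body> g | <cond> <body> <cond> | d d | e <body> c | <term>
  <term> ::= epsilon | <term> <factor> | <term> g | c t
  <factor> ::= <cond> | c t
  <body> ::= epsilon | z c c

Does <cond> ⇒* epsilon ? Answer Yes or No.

Yes

<cond> ::= <cond> <body> <cond> and each of <cond>, <body>, <cond> is nullable, so <cond> ⇒* epsilon.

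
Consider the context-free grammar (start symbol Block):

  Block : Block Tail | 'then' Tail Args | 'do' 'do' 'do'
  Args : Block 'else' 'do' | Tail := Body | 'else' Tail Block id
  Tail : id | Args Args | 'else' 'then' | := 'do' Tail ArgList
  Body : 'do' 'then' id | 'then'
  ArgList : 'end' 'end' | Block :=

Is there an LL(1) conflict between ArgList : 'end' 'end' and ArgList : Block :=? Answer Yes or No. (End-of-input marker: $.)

FIRST('end' 'end') = { 'end' } and FIRST(Block :=) = { 'do', 'then' }.
The FIRST sets are disjoint and neither alternative is nullable — no conflict.

No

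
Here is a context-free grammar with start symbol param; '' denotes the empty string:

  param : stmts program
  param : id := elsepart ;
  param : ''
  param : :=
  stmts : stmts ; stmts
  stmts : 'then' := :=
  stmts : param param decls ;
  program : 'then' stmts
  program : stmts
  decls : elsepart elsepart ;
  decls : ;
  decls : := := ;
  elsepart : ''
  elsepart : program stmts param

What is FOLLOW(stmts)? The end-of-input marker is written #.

In param : stmts program: add FIRST(program) = { 'then', :=, ;, id }.
In stmts : stmts ; stmts: add FIRST(; stmts) = { ; }.
In stmts : stmts ; stmts: stmts is at the end, add FOLLOW(stmts) = { #, 'then', :=, ;, id }.
In program : 'then' stmts: stmts is at the end, add FOLLOW(program) = { #, 'then', :=, ;, id }.
In program : stmts: stmts is at the end, add FOLLOW(program) = { #, 'then', :=, ;, id }.
In elsepart : program stmts param: add FIRST(param)\{''} = { 'then', :=, ;, id }.
  Since param is nullable, also add FOLLOW(elsepart) = { 'then', :=, ;, id }.
Union: FOLLOW(stmts) = { #, 'then', :=, ;, id }.

{ #, 'then', :=, ;, id }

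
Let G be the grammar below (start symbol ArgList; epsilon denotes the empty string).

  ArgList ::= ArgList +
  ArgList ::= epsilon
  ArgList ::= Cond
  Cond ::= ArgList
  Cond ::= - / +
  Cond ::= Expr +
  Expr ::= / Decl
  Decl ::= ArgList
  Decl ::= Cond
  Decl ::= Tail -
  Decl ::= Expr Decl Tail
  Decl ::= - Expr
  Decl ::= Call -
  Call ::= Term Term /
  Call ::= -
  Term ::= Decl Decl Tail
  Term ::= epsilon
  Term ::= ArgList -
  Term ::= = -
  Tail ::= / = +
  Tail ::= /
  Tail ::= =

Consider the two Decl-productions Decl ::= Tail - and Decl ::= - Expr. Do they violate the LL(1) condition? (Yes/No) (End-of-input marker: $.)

FIRST(Tail -) = { /, = } and FIRST(- Expr) = { - }.
The FIRST sets are disjoint and neither alternative is nullable — no conflict.

No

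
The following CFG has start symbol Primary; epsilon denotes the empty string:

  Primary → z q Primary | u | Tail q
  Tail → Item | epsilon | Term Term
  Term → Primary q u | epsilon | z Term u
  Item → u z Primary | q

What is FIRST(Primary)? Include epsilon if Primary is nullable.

Primary → z q Primary contributes {z}.
Primary → u contributes {u}.
From Primary → Tail q: Tail nullable, take FIRST(Tail) ∪ {q} = { q, u, z }.
Union: FIRST(Primary) = { q, u, z }.

{ q, u, z }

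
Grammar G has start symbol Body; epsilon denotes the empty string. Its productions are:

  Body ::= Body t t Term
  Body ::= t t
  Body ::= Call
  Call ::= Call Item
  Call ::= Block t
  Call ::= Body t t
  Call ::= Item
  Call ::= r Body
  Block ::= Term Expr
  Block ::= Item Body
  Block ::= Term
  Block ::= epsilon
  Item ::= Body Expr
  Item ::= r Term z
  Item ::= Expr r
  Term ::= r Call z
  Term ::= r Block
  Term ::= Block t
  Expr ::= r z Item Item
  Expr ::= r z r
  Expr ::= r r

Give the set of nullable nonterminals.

{ Block }

Directly nullable (have an epsilon-production): Block.
No other nonterminal has a production whose RHS symbols are all nullable.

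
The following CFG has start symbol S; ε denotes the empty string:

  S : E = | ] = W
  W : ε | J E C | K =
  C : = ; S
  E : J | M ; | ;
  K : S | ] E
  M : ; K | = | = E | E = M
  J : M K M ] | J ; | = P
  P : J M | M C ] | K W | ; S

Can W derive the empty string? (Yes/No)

Yes

W has an ε-production, so W ⇒ ε.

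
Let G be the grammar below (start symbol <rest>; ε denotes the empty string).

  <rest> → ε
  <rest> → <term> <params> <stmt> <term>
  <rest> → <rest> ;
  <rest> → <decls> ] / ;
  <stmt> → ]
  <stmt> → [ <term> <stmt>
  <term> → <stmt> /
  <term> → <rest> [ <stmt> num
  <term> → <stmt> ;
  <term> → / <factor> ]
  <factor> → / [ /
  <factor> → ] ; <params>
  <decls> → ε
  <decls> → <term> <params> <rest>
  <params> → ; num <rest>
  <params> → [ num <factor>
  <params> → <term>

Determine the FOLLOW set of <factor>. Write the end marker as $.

In <term> → / <factor> ]: add FIRST(]) = { ] }.
In <params> → [ num <factor>: <factor> is at the end, add FOLLOW(<params>) = { /, ;, [, ] }.
Union: FOLLOW(<factor>) = { /, ;, [, ] }.

{ /, ;, [, ] }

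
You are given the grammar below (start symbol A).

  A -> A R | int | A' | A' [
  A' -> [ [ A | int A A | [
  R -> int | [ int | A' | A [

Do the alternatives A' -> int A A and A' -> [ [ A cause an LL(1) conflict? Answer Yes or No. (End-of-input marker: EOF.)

No

FIRST(int A A) = { int } and FIRST([ [ A) = { [ }.
The FIRST sets are disjoint and neither alternative is nullable — no conflict.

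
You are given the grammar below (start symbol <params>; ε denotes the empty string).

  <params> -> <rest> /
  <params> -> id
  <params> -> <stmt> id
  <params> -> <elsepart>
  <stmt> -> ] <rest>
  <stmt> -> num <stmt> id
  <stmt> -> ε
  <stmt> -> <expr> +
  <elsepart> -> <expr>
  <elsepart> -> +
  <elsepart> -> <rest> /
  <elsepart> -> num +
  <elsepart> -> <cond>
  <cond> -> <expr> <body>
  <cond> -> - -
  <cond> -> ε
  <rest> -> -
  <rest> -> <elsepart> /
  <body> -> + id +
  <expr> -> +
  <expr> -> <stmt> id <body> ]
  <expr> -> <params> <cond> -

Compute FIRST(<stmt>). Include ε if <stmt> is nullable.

{ +, -, /, ], id, num, ε }

<stmt> -> ] <rest> contributes {]}.
<stmt> -> num <stmt> id contributes {num}.
<stmt> -> ε contributes ε.
From <stmt> -> <expr> +: add FIRST(<expr>) = { +, -, /, ], id, num }.
Union: FIRST(<stmt>) = { +, -, /, ], id, num, ε }.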